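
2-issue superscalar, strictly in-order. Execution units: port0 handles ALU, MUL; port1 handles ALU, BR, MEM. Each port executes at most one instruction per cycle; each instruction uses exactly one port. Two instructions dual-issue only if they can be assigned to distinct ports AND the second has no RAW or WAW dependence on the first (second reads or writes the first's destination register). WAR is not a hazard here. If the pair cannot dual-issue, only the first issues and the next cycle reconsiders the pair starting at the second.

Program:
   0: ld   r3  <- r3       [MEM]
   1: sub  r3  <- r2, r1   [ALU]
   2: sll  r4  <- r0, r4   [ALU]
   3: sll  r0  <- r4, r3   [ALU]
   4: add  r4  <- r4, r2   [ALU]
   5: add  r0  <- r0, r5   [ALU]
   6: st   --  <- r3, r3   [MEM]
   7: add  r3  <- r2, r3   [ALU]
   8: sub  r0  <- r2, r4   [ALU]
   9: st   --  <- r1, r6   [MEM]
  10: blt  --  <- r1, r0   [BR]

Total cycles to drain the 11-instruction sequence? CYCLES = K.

CYCLES = 7

[0] i0  ld  -- WAW r3
[1] i1+i2  sub+sll  -- pair
[2] i3+i4  sll+add  -- pair
[3] i5+i6  add+st  -- pair
[4] i7+i8  add+sub  -- pair
[5] i9  st  -- no-port MEM/BR
[6] i10  blt  -- tail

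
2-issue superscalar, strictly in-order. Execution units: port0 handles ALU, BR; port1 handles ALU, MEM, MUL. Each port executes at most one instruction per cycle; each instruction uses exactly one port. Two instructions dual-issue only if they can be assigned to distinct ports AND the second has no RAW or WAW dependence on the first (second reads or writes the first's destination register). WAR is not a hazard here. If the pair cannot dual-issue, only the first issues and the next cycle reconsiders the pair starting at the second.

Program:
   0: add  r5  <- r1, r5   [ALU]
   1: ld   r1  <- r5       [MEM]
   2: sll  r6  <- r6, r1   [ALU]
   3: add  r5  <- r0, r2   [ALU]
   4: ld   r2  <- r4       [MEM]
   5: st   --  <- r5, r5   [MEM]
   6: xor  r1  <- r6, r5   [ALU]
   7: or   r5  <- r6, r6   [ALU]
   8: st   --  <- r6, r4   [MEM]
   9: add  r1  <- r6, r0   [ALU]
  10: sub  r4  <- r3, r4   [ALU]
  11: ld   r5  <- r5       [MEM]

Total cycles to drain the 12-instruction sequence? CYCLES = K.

CYCLES = 8

t=0 i0:add ; RAW r5
t=1 i1:ld ; RAW r1
t=2 i2&i3:sll+add ; dual
t=3 i4:ld ; no-port MEM/MEM
t=4 i5&i6:st+xor ; dual
t=5 i7&i8:or+st ; dual
t=6 i9&i10:add+sub ; dual
t=7 i11:ld ; tail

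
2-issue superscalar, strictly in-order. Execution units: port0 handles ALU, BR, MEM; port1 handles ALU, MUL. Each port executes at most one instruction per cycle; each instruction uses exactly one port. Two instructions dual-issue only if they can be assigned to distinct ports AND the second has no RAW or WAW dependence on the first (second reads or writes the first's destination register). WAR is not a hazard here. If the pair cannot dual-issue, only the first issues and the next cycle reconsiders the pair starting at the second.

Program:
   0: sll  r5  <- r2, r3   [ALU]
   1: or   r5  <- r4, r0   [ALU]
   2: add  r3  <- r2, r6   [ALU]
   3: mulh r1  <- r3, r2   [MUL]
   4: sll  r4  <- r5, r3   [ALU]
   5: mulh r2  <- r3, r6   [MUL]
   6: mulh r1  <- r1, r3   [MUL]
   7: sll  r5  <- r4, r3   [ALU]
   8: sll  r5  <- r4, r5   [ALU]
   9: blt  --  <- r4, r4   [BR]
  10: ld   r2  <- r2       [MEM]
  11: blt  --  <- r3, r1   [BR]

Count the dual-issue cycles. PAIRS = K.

0. sll.ALU @i0  | WAW r5
1. or.ALU;add.ALU @i1/i2  | dual
2. mulh.MUL;sll.ALU @i3/i4  | dual
3. mulh.MUL @i5  | no-port MUL/MUL
4. mulh.MUL;sll.ALU @i6/i7  | dual
5. sll.ALU;blt.BR @i8/i9  | dual
6. ld.MEM @i10  | no-port MEM/BR
7. blt.BR @i11  | tail

PAIRS = 4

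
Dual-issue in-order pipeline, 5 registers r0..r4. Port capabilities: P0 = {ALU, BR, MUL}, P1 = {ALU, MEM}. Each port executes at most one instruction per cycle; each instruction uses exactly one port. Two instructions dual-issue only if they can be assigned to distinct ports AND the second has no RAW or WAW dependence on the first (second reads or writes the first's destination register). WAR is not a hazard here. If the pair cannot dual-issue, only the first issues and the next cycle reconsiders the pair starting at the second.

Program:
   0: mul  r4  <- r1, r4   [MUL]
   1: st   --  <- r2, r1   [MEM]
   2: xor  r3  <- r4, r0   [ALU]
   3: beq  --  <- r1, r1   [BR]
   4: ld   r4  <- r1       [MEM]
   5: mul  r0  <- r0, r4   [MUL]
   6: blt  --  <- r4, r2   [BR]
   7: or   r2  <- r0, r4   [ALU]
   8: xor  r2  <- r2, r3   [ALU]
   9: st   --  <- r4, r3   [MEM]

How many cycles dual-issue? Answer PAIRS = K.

0. mul st @i0,i1  | dual
1. xor beq @i2,i3  | dual
2. ld @i4  | RAW r4
3. mul @i5  | no-port MUL/BR
4. blt or @i6,i7  | dual
5. xor st @i8,i9  | dual

PAIRS = 4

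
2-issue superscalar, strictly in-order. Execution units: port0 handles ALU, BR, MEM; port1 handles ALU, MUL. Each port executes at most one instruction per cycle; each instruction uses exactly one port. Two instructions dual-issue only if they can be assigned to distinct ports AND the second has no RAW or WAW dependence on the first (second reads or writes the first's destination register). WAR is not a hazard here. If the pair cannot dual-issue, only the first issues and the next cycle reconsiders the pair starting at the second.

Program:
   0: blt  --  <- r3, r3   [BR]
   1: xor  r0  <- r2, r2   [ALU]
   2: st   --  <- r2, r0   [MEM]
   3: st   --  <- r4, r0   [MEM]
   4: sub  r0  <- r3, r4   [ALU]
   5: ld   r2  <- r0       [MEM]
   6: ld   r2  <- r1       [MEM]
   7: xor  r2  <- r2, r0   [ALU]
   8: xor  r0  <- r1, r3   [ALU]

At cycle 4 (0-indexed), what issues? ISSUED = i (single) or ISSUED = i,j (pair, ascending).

ISSUED = 6

c0: i0+i1 blt.BR;xor.ALU  2-wide
c1: i2 st.MEM  no-port MEM/MEM
c2: i3+i4 st.MEM;sub.ALU  2-wide
c3: i5 ld.MEM  no-port MEM/MEM
c4: i6 ld.MEM  RAW+WAW r2
c5: i7+i8 xor.ALU;xor.ALU  2-wide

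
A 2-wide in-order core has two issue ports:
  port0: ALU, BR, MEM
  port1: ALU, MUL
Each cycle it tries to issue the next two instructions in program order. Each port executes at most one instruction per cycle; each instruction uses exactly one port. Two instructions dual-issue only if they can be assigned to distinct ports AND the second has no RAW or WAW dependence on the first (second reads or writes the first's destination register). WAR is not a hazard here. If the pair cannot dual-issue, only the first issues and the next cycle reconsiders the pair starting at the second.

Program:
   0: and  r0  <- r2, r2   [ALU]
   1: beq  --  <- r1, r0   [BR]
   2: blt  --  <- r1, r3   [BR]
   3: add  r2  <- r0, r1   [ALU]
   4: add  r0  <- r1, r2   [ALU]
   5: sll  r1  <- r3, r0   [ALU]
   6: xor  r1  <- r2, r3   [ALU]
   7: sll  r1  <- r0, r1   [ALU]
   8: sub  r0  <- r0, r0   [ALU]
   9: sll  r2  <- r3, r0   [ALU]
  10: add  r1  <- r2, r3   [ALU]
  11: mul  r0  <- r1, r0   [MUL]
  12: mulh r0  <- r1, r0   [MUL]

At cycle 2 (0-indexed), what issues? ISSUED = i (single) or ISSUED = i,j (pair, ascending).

ISSUED = 2,3

0. and @i0  | RAW r0
1. beq @i1  | no-port BR/BR
2. blt/add @i2/i3  | 2-wide
3. add @i4  | RAW r0
4. sll @i5  | WAW r1
5. xor @i6  | RAW+WAW r1
6. sll/sub @i7/i8  | 2-wide
7. sll @i9  | RAW r2
8. add @i10  | RAW r1
9. mul @i11  | no-port MUL/MUL
10. mulh @i12  | tail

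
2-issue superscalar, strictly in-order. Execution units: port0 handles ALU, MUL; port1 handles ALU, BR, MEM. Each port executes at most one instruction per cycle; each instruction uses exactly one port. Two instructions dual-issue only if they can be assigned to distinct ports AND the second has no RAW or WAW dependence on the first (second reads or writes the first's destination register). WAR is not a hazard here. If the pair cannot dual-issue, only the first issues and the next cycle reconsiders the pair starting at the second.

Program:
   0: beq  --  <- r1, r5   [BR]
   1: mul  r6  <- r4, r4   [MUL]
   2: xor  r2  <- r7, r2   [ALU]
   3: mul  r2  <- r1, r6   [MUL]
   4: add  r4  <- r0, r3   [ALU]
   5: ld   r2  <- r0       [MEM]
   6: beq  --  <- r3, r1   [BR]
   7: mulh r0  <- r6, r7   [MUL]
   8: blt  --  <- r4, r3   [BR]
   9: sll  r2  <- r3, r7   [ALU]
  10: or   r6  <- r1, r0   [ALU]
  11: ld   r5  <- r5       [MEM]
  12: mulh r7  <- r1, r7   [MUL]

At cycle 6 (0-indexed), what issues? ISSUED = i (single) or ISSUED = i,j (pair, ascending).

t=0 i0+i1:beq;mul ; 2-wide
t=1 i2:xor ; WAW r2
t=2 i3+i4:mul;add ; 2-wide
t=3 i5:ld ; no-port MEM/BR
t=4 i6+i7:beq;mulh ; 2-wide
t=5 i8+i9:blt;sll ; 2-wide
t=6 i10+i11:or;ld ; 2-wide
t=7 i12:mulh ; tail

ISSUED = 10,11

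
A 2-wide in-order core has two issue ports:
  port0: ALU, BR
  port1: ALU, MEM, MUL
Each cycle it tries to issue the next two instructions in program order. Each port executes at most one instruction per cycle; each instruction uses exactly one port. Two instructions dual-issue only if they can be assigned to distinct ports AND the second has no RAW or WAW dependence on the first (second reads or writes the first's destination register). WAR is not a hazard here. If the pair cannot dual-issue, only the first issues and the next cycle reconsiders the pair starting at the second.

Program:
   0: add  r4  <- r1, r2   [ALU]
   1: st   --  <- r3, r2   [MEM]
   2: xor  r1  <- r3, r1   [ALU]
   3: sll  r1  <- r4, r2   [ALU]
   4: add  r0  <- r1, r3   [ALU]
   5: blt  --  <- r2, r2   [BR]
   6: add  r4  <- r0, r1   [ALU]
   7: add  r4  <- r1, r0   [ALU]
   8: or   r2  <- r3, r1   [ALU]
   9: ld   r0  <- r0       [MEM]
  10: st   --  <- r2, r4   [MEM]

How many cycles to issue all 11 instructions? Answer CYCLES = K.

CYCLES = 8

t=0 i0+i1:add+st ; pair
t=1 i2:xor ; WAW r1
t=2 i3:sll ; RAW r1
t=3 i4+i5:add+blt ; pair
t=4 i6:add ; WAW r4
t=5 i7+i8:add+or ; pair
t=6 i9:ld ; no-port MEM/MEM
t=7 i10:st ; tail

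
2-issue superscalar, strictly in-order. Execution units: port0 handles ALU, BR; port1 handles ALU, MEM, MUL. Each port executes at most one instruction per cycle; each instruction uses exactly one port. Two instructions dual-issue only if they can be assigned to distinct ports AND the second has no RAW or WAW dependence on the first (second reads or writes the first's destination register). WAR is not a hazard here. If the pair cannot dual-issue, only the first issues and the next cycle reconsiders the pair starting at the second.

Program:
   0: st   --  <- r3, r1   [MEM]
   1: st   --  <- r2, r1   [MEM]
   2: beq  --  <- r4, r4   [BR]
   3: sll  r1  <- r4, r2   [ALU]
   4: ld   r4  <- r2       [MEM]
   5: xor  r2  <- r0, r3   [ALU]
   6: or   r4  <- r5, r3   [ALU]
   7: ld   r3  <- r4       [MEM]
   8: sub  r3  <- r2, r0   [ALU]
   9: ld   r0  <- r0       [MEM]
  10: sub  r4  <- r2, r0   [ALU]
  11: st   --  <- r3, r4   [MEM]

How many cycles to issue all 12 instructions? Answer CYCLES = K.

CYCLES = 8

  cy0 -> i0 (st) no-port MEM/MEM
  cy1 -> i1/i2 (st;beq) 2-wide
  cy2 -> i3/i4 (sll;ld) 2-wide
  cy3 -> i5/i6 (xor;or) 2-wide
  cy4 -> i7 (ld) WAW r3
  cy5 -> i8/i9 (sub;ld) 2-wide
  cy6 -> i10 (sub) RAW r4
  cy7 -> i11 (st) tail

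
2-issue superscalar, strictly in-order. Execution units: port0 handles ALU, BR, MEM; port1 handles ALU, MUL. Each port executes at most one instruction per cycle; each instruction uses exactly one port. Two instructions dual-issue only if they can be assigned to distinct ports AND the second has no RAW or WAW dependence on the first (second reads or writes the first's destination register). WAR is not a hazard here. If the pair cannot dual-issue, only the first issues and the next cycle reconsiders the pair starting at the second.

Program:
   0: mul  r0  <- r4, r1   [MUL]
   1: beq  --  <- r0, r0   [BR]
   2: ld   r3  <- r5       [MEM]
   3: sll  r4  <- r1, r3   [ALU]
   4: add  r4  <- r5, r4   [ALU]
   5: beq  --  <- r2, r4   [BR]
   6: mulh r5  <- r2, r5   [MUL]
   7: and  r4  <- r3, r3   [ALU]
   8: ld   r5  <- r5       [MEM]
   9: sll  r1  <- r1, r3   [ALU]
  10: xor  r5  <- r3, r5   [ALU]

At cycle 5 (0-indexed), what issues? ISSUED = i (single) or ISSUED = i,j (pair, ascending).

#0 head=0: mul i0 RAW r0
#1 head=1: beq i1 no-port BR/MEM
#2 head=2: ld i2 RAW r3
#3 head=3: sll i3 RAW+WAW r4
#4 head=4: add i4 RAW r4
#5 head=5: beq/mulh i5,i6 pair
#6 head=7: and/ld i7,i8 pair
#7 head=9: sll/xor i9,i10 pair

ISSUED = 5,6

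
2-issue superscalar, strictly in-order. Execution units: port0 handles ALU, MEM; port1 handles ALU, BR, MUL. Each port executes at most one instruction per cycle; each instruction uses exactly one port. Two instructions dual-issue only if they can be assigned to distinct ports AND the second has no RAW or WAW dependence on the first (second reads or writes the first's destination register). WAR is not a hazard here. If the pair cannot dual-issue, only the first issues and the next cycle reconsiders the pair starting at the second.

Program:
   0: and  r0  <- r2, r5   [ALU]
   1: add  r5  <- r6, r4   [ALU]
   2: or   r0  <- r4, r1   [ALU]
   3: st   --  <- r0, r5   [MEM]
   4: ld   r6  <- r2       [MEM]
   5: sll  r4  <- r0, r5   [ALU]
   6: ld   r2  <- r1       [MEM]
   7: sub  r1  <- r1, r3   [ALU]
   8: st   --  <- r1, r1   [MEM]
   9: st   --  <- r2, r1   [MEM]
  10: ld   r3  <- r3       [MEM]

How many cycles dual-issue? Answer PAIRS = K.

PAIRS = 3

t=0 i0&i1:and/add ; pair
t=1 i2:or ; RAW r0
t=2 i3:st ; no-port MEM/MEM
t=3 i4&i5:ld/sll ; pair
t=4 i6&i7:ld/sub ; pair
t=5 i8:st ; no-port MEM/MEM
t=6 i9:st ; no-port MEM/MEM
t=7 i10:ld ; tail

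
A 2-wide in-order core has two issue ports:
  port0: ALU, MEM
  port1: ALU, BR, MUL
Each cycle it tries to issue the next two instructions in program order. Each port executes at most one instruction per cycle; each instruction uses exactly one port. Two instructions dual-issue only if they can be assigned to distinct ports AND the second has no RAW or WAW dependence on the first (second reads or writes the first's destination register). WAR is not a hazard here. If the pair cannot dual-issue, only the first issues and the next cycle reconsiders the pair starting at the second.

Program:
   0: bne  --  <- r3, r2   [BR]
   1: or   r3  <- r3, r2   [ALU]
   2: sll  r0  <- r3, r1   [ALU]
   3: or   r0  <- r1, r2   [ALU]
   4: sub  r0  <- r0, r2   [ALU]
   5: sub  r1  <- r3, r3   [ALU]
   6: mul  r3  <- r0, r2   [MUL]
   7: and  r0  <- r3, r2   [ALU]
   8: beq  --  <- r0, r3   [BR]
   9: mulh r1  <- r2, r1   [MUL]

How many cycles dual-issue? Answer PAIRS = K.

  cy0 -> i0&i1 (bne.BR;or.ALU) pair
  cy1 -> i2 (sll.ALU) WAW r0
  cy2 -> i3 (or.ALU) RAW+WAW r0
  cy3 -> i4&i5 (sub.ALU;sub.ALU) pair
  cy4 -> i6 (mul.MUL) RAW r3
  cy5 -> i7 (and.ALU) RAW r0
  cy6 -> i8 (beq.BR) no-port BR/MUL
  cy7 -> i9 (mulh.MUL) tail

PAIRS = 2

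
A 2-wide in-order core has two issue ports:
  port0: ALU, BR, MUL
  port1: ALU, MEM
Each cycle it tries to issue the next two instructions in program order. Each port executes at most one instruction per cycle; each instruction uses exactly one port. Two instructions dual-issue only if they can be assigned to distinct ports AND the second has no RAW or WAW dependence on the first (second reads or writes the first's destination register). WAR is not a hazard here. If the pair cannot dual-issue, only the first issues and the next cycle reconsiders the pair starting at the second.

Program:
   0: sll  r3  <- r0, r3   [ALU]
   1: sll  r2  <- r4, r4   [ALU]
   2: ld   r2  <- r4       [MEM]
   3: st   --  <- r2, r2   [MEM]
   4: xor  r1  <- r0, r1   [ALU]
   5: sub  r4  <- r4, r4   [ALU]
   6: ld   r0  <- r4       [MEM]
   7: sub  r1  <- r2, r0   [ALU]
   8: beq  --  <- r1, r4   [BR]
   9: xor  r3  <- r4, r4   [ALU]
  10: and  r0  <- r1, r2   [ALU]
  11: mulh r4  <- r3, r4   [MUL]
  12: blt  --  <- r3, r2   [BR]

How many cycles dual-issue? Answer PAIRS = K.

[0] i0,i1  sll.ALU/sll.ALU  -- pair
[1] i2  ld.MEM  -- no-port MEM/MEM
[2] i3,i4  st.MEM/xor.ALU  -- pair
[3] i5  sub.ALU  -- RAW r4
[4] i6  ld.MEM  -- RAW r0
[5] i7  sub.ALU  -- RAW r1
[6] i8,i9  beq.BR/xor.ALU  -- pair
[7] i10,i11  and.ALU/mulh.MUL  -- pair
[8] i12  blt.BR  -- tail

PAIRS = 4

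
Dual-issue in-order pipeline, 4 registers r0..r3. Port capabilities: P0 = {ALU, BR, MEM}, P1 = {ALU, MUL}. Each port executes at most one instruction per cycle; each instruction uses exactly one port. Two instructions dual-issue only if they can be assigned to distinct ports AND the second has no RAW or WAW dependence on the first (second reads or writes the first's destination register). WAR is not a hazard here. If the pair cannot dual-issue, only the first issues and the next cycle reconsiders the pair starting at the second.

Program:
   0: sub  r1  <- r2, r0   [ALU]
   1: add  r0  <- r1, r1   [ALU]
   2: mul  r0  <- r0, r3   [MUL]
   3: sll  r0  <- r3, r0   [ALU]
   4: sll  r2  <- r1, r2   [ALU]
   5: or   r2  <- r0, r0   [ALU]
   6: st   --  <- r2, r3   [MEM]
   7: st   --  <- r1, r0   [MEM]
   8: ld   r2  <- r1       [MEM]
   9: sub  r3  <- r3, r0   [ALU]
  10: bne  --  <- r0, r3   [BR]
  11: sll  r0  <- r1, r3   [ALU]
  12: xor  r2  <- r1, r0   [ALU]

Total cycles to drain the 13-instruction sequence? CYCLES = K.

CYCLES = 10

t=0 i0:sub.ALU ; RAW r1
t=1 i1:add.ALU ; RAW+WAW r0
t=2 i2:mul.MUL ; RAW+WAW r0
t=3 i3&i4:sll.ALU+sll.ALU ; pair
t=4 i5:or.ALU ; RAW r2
t=5 i6:st.MEM ; no-port MEM/MEM
t=6 i7:st.MEM ; no-port MEM/MEM
t=7 i8&i9:ld.MEM+sub.ALU ; pair
t=8 i10&i11:bne.BR+sll.ALU ; pair
t=9 i12:xor.ALU ; tail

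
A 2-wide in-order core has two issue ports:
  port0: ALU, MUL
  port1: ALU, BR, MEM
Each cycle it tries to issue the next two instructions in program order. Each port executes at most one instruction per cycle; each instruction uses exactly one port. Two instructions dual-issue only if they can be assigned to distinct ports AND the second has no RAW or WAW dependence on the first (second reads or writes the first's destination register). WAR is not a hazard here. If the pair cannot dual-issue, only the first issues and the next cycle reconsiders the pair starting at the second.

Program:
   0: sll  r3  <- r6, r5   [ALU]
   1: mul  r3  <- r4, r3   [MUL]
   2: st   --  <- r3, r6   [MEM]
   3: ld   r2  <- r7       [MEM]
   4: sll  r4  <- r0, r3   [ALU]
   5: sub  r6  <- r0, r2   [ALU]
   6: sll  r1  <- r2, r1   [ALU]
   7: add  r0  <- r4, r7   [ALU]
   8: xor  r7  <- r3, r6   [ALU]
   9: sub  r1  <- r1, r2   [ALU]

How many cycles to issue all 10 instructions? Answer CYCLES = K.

CYCLES = 7

  cy0 -> i0 (sll) RAW+WAW r3
  cy1 -> i1 (mul) RAW r3
  cy2 -> i2 (st) no-port MEM/MEM
  cy3 -> i3+i4 (ld sll) 2-wide
  cy4 -> i5+i6 (sub sll) 2-wide
  cy5 -> i7+i8 (add xor) 2-wide
  cy6 -> i9 (sub) tail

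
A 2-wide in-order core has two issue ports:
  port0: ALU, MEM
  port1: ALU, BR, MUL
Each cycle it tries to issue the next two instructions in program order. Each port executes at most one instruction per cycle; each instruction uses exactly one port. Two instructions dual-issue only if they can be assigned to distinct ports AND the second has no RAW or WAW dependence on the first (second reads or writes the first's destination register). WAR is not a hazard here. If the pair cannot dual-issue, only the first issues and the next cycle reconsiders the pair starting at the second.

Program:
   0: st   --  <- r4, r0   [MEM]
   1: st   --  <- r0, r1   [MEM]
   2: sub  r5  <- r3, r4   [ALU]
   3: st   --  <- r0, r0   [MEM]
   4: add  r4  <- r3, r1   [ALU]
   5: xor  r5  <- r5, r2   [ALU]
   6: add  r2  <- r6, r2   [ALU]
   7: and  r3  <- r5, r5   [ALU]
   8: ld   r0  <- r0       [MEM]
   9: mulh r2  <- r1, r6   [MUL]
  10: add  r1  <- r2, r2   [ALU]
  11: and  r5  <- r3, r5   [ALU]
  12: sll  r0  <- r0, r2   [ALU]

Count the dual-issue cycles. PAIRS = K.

0. st @i0  | no-port MEM/MEM
1. st/sub @i1+i2  | dual
2. st/add @i3+i4  | dual
3. xor/add @i5+i6  | dual
4. and/ld @i7+i8  | dual
5. mulh @i9  | RAW r2
6. add/and @i10+i11  | dual
7. sll @i12  | tail

PAIRS = 5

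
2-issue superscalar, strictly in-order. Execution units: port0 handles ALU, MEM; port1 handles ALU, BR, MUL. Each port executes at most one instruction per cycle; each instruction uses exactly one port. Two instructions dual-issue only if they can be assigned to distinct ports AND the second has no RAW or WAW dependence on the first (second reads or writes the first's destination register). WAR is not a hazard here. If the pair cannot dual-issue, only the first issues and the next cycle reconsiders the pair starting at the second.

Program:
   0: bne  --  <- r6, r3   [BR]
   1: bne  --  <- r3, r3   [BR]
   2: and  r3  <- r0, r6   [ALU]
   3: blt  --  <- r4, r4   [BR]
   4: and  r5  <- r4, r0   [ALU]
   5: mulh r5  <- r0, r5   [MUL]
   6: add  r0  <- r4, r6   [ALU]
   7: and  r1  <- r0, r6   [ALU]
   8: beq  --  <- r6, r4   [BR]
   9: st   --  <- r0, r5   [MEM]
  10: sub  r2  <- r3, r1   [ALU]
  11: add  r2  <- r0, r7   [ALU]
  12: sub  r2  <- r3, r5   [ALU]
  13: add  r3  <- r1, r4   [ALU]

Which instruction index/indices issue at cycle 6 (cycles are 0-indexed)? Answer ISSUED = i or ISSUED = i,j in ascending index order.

ISSUED = 11

  cy0 -> i0 (bne.BR) no-port BR/BR
  cy1 -> i1,i2 (bne.BR and.ALU) 2-wide
  cy2 -> i3,i4 (blt.BR and.ALU) 2-wide
  cy3 -> i5,i6 (mulh.MUL add.ALU) 2-wide
  cy4 -> i7,i8 (and.ALU beq.BR) 2-wide
  cy5 -> i9,i10 (st.MEM sub.ALU) 2-wide
  cy6 -> i11 (add.ALU) WAW r2
  cy7 -> i12,i13 (sub.ALU add.ALU) 2-wide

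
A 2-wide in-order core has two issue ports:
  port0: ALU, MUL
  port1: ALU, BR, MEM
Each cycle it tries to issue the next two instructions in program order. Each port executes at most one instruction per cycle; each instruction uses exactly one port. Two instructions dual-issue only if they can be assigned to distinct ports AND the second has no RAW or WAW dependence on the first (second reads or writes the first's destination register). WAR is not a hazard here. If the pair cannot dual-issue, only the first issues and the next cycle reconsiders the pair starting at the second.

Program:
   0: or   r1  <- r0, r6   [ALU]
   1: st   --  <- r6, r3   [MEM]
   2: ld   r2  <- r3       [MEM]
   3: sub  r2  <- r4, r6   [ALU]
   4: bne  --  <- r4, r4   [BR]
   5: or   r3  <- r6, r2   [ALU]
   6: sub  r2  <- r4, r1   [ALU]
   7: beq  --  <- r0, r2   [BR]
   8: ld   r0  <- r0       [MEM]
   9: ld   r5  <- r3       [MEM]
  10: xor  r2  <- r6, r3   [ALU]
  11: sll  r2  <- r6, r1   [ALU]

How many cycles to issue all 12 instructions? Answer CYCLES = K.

CYCLES = 8

0. or/st @i0&i1  | 2-wide
1. ld @i2  | WAW r2
2. sub/bne @i3&i4  | 2-wide
3. or/sub @i5&i6  | 2-wide
4. beq @i7  | no-port BR/MEM
5. ld @i8  | no-port MEM/MEM
6. ld/xor @i9&i10  | 2-wide
7. sll @i11  | tail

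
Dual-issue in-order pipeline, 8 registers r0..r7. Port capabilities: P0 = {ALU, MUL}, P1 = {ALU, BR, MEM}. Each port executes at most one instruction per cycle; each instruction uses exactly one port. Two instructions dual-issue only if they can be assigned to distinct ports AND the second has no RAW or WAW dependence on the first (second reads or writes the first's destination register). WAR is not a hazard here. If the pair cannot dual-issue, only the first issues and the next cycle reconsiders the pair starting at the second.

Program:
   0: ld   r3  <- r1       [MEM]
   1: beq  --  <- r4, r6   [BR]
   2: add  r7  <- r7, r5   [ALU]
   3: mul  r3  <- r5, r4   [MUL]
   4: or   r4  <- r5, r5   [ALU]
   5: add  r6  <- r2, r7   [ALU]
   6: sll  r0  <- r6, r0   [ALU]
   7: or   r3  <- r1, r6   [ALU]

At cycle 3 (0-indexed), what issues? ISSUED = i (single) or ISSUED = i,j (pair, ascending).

t=0 i0:ld.MEM ; no-port MEM/BR
t=1 i1+i2:beq.BR;add.ALU ; dual
t=2 i3+i4:mul.MUL;or.ALU ; dual
t=3 i5:add.ALU ; RAW r6
t=4 i6+i7:sll.ALU;or.ALU ; dual

ISSUED = 5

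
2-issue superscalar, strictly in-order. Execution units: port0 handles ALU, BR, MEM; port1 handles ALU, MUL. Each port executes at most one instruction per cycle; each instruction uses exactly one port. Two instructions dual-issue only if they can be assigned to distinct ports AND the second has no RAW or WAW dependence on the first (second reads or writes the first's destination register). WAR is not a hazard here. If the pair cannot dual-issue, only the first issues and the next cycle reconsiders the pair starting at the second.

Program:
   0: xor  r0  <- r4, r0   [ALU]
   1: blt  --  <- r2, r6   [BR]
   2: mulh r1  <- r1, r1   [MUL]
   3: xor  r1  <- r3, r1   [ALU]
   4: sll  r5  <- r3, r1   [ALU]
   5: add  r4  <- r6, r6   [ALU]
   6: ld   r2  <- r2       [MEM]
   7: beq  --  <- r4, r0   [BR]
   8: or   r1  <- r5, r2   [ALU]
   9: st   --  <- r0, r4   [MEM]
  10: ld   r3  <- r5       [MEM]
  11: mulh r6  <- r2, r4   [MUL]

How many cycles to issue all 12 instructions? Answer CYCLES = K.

CYCLES = 8

0. xor.ALU blt.BR @i0&i1  | 2-wide
1. mulh.MUL @i2  | RAW+WAW r1
2. xor.ALU @i3  | RAW r1
3. sll.ALU add.ALU @i4&i5  | 2-wide
4. ld.MEM @i6  | no-port MEM/BR
5. beq.BR or.ALU @i7&i8  | 2-wide
6. st.MEM @i9  | no-port MEM/MEM
7. ld.MEM mulh.MUL @i10&i11  | 2-wide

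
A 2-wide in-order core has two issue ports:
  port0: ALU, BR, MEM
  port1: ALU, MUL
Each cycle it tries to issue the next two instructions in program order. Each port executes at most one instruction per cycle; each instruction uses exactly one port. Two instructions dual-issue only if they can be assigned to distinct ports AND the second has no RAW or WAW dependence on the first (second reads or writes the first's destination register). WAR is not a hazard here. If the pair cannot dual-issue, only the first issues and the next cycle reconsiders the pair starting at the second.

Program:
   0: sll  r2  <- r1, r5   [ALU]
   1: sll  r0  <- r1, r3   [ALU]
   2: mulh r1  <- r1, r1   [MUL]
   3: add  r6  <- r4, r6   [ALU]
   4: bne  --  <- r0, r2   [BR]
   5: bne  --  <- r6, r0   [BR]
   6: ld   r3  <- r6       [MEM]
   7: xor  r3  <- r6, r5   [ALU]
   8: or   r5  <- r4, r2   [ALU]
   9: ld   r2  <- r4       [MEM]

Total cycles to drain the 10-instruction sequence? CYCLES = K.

CYCLES = 7

c0: i0/i1 sll sll  2-wide
c1: i2/i3 mulh add  2-wide
c2: i4 bne  no-port BR/BR
c3: i5 bne  no-port BR/MEM
c4: i6 ld  WAW r3
c5: i7/i8 xor or  2-wide
c6: i9 ld  tail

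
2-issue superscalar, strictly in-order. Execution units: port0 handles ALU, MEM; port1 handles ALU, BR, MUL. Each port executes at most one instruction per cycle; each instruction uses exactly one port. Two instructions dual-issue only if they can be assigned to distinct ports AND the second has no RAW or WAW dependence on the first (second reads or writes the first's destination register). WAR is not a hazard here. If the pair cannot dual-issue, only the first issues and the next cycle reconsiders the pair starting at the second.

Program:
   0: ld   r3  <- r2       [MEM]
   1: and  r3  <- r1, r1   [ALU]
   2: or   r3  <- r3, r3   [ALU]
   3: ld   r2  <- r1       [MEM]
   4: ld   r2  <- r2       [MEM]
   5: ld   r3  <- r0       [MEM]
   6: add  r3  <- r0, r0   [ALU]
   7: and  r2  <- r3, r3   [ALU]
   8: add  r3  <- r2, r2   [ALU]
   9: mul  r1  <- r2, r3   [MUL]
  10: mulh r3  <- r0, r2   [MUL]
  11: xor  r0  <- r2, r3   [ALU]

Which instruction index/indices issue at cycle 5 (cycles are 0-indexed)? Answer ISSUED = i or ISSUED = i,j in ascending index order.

ISSUED = 6

#0 head=0: ld i0 WAW r3
#1 head=1: and i1 RAW+WAW r3
#2 head=2: or;ld i2&i3 pair
#3 head=4: ld i4 no-port MEM/MEM
#4 head=5: ld i5 WAW r3
#5 head=6: add i6 RAW r3
#6 head=7: and i7 RAW r2
#7 head=8: add i8 RAW r3
#8 head=9: mul i9 no-port MUL/MUL
#9 head=10: mulh i10 RAW r3
#10 head=11: xor i11 tail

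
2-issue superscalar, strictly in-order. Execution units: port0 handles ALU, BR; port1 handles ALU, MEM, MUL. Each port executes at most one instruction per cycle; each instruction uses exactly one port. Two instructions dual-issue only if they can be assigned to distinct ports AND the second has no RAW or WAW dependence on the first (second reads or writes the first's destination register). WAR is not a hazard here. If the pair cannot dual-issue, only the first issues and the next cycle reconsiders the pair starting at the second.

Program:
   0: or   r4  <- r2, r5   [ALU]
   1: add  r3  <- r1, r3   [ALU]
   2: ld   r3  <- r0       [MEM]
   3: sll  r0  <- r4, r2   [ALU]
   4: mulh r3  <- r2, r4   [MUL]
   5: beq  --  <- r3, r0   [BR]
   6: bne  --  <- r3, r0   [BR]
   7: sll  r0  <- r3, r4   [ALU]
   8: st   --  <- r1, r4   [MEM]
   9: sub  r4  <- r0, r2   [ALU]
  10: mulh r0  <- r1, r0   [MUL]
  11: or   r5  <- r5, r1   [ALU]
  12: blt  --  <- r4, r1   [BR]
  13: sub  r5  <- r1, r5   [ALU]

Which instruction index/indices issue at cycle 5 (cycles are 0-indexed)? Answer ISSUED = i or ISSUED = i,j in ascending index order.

ISSUED = 8,9

t=0 i0+i1:or+add ; 2-wide
t=1 i2+i3:ld+sll ; 2-wide
t=2 i4:mulh ; RAW r3
t=3 i5:beq ; no-port BR/BR
t=4 i6+i7:bne+sll ; 2-wide
t=5 i8+i9:st+sub ; 2-wide
t=6 i10+i11:mulh+or ; 2-wide
t=7 i12+i13:blt+sub ; 2-wide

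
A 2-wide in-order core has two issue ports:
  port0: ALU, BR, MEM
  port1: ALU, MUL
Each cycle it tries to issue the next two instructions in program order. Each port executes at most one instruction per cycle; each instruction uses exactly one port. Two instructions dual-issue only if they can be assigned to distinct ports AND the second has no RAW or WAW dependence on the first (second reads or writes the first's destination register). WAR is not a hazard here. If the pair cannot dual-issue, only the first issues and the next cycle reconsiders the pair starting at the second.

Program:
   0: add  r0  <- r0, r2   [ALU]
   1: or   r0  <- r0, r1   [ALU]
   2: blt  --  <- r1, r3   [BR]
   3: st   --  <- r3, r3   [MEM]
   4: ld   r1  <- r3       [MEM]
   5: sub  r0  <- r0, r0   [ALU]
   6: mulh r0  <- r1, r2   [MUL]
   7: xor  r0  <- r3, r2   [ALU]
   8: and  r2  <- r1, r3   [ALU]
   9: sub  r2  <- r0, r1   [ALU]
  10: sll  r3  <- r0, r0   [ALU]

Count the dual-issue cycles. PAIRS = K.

0. add.ALU @i0  | RAW+WAW r0
1. or.ALU/blt.BR @i1,i2  | dual
2. st.MEM @i3  | no-port MEM/MEM
3. ld.MEM/sub.ALU @i4,i5  | dual
4. mulh.MUL @i6  | WAW r0
5. xor.ALU/and.ALU @i7,i8  | dual
6. sub.ALU/sll.ALU @i9,i10  | dual

PAIRS = 4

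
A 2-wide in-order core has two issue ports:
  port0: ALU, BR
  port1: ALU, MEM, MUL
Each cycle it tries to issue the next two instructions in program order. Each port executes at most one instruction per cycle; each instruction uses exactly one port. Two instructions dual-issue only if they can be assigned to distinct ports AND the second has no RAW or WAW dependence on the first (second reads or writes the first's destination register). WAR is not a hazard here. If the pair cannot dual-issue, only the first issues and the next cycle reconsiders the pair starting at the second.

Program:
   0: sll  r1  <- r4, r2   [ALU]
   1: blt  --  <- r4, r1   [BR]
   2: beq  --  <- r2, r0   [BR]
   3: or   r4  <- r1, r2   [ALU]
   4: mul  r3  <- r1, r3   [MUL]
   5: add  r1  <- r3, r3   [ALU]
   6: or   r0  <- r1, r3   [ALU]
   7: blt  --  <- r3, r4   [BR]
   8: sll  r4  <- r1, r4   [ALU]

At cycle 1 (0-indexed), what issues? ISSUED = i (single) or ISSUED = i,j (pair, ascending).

ISSUED = 1

  cy0 -> i0 (sll.ALU) RAW r1
  cy1 -> i1 (blt.BR) no-port BR/BR
  cy2 -> i2+i3 (beq.BR+or.ALU) 2-wide
  cy3 -> i4 (mul.MUL) RAW r3
  cy4 -> i5 (add.ALU) RAW r1
  cy5 -> i6+i7 (or.ALU+blt.BR) 2-wide
  cy6 -> i8 (sll.ALU) tail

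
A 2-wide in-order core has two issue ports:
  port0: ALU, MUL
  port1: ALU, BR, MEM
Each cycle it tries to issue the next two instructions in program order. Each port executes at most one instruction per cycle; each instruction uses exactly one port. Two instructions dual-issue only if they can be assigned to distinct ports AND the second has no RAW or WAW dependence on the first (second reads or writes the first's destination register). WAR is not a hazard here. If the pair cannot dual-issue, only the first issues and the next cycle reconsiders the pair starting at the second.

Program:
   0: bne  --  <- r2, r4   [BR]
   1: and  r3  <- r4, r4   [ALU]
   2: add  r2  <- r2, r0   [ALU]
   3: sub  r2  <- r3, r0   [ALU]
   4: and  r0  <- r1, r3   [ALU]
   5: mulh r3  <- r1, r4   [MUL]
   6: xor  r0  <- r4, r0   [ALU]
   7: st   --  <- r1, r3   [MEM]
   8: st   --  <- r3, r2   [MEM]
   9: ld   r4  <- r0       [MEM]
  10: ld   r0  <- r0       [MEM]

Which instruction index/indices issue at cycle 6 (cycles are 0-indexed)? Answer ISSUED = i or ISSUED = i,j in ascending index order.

ISSUED = 9

t=0 i0/i1:bne.BR;and.ALU ; dual
t=1 i2:add.ALU ; WAW r2
t=2 i3/i4:sub.ALU;and.ALU ; dual
t=3 i5/i6:mulh.MUL;xor.ALU ; dual
t=4 i7:st.MEM ; no-port MEM/MEM
t=5 i8:st.MEM ; no-port MEM/MEM
t=6 i9:ld.MEM ; no-port MEM/MEM
t=7 i10:ld.MEM ; tail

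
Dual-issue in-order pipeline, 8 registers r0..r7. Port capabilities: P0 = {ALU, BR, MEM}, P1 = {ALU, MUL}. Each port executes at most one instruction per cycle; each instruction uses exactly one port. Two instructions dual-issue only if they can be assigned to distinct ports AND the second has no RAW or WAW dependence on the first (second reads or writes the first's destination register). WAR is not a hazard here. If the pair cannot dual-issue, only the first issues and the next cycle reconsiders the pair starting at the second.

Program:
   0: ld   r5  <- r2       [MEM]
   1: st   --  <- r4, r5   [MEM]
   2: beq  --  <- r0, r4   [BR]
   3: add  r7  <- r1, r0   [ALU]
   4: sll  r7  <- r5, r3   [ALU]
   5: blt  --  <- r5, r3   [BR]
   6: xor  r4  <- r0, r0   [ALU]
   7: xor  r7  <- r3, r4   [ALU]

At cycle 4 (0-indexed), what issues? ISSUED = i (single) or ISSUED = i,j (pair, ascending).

  cy0 -> i0 (ld) no-port MEM/MEM
  cy1 -> i1 (st) no-port MEM/BR
  cy2 -> i2+i3 (beq/add) 2-wide
  cy3 -> i4+i5 (sll/blt) 2-wide
  cy4 -> i6 (xor) RAW r4
  cy5 -> i7 (xor) tail

ISSUED = 6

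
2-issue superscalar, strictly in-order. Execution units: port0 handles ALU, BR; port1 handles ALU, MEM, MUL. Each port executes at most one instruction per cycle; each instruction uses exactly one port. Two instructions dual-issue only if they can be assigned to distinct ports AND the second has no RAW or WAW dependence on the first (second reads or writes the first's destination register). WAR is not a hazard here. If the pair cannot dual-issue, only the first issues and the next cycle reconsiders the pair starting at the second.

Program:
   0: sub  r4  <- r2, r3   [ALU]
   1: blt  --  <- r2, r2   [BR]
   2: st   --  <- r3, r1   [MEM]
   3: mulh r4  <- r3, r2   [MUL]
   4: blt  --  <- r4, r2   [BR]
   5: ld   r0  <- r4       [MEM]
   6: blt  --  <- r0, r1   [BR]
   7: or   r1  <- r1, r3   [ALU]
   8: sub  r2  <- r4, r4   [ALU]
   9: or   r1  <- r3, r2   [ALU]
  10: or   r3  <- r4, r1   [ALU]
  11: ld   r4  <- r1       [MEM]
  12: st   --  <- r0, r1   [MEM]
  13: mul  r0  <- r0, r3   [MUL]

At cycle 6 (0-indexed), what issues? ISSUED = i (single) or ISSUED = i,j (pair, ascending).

  cy0 -> i0&i1 (sub.ALU blt.BR) dual
  cy1 -> i2 (st.MEM) no-port MEM/MUL
  cy2 -> i3 (mulh.MUL) RAW r4
  cy3 -> i4&i5 (blt.BR ld.MEM) dual
  cy4 -> i6&i7 (blt.BR or.ALU) dual
  cy5 -> i8 (sub.ALU) RAW r2
  cy6 -> i9 (or.ALU) RAW r1
  cy7 -> i10&i11 (or.ALU ld.MEM) dual
  cy8 -> i12 (st.MEM) no-port MEM/MUL
  cy9 -> i13 (mul.MUL) tail

ISSUED = 9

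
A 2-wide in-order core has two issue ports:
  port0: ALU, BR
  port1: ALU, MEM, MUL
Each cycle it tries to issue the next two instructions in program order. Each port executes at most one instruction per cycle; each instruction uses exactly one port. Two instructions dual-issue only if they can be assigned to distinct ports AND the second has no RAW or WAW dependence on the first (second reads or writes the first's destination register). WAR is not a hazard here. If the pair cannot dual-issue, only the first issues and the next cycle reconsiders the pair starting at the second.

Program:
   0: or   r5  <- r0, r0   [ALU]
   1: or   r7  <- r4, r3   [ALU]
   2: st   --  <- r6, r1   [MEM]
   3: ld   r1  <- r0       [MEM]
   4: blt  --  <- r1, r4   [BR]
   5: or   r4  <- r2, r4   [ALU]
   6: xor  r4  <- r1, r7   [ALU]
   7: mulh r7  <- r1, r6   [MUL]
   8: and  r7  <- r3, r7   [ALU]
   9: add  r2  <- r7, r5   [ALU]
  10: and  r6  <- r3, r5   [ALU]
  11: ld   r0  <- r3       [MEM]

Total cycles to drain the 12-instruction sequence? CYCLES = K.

CYCLES = 8

0. or or @i0+i1  | pair
1. st @i2  | no-port MEM/MEM
2. ld @i3  | RAW r1
3. blt or @i4+i5  | pair
4. xor mulh @i6+i7  | pair
5. and @i8  | RAW r7
6. add and @i9+i10  | pair
7. ld @i11  | tail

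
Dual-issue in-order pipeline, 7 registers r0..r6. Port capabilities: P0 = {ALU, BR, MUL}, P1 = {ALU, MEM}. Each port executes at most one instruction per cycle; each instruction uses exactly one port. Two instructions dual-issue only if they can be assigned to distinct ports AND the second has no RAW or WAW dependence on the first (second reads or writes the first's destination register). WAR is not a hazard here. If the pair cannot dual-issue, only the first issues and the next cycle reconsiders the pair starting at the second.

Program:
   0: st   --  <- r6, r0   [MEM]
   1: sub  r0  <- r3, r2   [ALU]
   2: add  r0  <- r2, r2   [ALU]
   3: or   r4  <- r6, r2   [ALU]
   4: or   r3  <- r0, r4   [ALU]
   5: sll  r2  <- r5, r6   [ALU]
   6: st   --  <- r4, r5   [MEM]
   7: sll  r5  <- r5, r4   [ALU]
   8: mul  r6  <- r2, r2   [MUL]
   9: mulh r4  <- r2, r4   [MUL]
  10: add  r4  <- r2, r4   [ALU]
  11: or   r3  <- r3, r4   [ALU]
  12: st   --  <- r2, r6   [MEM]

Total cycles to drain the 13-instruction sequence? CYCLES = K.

CYCLES = 8

0. st.MEM sub.ALU @i0+i1  | pair
1. add.ALU or.ALU @i2+i3  | pair
2. or.ALU sll.ALU @i4+i5  | pair
3. st.MEM sll.ALU @i6+i7  | pair
4. mul.MUL @i8  | no-port MUL/MUL
5. mulh.MUL @i9  | RAW+WAW r4
6. add.ALU @i10  | RAW r4
7. or.ALU st.MEM @i11+i12  | pair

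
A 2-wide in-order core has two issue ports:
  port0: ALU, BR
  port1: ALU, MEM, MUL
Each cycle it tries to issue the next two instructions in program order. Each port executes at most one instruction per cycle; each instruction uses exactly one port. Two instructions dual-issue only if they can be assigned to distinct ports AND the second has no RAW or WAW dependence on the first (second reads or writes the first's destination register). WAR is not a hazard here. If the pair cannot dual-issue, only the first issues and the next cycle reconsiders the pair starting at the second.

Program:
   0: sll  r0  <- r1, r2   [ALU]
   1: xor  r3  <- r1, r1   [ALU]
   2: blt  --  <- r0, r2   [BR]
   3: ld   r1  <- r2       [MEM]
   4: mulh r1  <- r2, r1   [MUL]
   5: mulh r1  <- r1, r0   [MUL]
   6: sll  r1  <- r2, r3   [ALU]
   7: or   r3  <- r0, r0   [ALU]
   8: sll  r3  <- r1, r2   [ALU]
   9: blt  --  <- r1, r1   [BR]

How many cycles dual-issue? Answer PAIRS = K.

[0] i0+i1  sll.ALU;xor.ALU  -- dual
[1] i2+i3  blt.BR;ld.MEM  -- dual
[2] i4  mulh.MUL  -- no-port MUL/MUL
[3] i5  mulh.MUL  -- WAW r1
[4] i6+i7  sll.ALU;or.ALU  -- dual
[5] i8+i9  sll.ALU;blt.BR  -- dual

PAIRS = 4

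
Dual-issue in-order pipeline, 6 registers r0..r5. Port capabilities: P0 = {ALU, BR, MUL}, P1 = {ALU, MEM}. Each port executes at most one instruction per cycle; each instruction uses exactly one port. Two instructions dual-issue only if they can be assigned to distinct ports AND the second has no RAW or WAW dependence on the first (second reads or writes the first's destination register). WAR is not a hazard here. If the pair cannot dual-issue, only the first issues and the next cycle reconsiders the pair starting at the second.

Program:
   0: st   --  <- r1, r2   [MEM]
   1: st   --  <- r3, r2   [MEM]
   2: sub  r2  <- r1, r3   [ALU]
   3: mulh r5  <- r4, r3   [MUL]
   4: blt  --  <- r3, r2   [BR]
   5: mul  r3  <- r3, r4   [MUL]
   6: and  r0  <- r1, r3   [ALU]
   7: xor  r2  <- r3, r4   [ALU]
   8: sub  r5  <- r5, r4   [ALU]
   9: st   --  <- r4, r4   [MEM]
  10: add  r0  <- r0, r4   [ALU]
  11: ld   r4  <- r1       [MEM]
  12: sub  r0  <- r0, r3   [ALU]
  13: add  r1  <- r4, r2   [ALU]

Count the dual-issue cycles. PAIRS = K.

PAIRS = 5

0. st @i0  | no-port MEM/MEM
1. st+sub @i1+i2  | dual
2. mulh @i3  | no-port MUL/BR
3. blt @i4  | no-port BR/MUL
4. mul @i5  | RAW r3
5. and+xor @i6+i7  | dual
6. sub+st @i8+i9  | dual
7. add+ld @i10+i11  | dual
8. sub+add @i12+i13  | dual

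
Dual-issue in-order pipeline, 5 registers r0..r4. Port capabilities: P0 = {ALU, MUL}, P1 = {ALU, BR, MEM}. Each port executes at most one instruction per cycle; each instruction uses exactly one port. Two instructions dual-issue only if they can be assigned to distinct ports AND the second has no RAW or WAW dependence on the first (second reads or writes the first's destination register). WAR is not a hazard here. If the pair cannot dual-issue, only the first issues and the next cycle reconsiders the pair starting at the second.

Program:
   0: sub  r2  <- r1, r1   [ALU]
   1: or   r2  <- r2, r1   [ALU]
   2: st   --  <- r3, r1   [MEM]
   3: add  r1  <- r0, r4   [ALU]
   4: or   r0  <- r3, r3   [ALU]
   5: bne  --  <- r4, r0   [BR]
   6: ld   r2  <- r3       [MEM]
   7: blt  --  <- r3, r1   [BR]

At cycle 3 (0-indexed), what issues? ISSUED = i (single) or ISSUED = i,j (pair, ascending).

[0] i0  sub  -- RAW+WAW r2
[1] i1+i2  or/st  -- dual
[2] i3+i4  add/or  -- dual
[3] i5  bne  -- no-port BR/MEM
[4] i6  ld  -- no-port MEM/BR
[5] i7  blt  -- tail

ISSUED = 5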